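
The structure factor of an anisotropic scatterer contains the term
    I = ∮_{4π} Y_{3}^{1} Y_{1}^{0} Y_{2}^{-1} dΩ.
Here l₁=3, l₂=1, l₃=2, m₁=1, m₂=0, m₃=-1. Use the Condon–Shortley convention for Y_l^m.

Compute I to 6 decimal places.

m-sum 0 ✓  L=6 even ✓  2≤2≤4 ✓
Π(2lᵢ+1) = 7×3×5 = 105
triangle coeff Δ(3,1,2) = 1/105
Σ_t [1,1]: t=1:−1/4 = -1/4
(3j)²=3/35 [(3 1 2; 0 0 0)], sign=-1
Σ_t [1,1]: t=1:−1/6 = -1/6
(3j)²=8/105 [(3 1 2; 1 0 -1)], sign=+1
⇒ 4πI² = 24/35
I = (-1)√(24/35/(4π)) = -0.23359668

-0.233597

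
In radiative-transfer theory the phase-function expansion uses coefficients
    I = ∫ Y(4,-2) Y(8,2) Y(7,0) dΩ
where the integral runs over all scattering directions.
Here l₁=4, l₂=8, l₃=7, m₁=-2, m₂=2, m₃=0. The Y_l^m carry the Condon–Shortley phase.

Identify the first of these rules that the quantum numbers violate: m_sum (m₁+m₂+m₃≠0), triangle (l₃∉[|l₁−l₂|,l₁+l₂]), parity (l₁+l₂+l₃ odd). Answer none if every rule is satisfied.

azimuthal sum: -2 + 2 + 0 = 0  ✓
4 ≤ 7 ≤ 12 (triangle on l)  ✓
L = 4 + 8 + 7 = 19 (odd)  ✗

parity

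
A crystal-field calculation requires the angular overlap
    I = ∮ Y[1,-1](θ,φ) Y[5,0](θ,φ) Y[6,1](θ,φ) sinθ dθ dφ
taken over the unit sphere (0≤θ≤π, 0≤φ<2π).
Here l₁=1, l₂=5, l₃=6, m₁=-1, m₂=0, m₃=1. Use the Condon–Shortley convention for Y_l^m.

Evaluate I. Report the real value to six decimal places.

m-sum 0 ✓  L=12 even ✓  4≤6≤6 ✓
Π(2lᵢ+1) = 3×11×13 = 429
triangle coeff Δ(1,5,6) = 1/858
Σ_t [0,0]: t=0:+1/14400 = 1/14400
(3j)²=6/143 [(1 5 6; 0 0 0)], sign=+1
Σ_t [0,0]: t=0:+1/28800 = 1/28800
(3j)²=7/286 [(1 5 6; -1 0 1)], sign=-1
⇒ 4πI² = 63/143
I = (-1)√(63/143/(4π)) = -0.18723944

-0.187239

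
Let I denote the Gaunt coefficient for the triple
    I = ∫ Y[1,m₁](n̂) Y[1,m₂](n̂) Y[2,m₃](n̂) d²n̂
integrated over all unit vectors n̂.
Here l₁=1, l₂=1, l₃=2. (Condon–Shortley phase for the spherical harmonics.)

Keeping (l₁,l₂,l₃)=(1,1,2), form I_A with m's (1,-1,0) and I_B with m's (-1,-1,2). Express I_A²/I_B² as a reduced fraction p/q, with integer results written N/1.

Shared (l₁,l₂,l₃)=(1,1,2): N and (l;000)² cancel in I_A²/I_B².
A: Δ = 0!·2!·2!/5! = 1/30; Racah Σ t=0..0: t=0:+1/4 = 1/4; ⇒ 3j(1 1 2; 1 -1 0)² = 1/30, sgn +1
B: Δ = 0!·2!·2!/5! = 1/30; Racah Σ t=0..0: t=0:+1/4 = 1/4; ⇒ 3j(1 1 2; -1 -1 2)² = 1/5, sgn +1
I_A²/I_B² = (1/30)/(1/5) = 1/6

1/6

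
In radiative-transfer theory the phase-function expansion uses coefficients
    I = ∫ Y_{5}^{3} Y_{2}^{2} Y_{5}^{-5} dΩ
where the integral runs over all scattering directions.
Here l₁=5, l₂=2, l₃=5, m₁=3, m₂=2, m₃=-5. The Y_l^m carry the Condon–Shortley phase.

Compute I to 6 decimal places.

Rules hold: Σm=0, L=12 even, 3≤5≤7.
N = 11·5·11 = 605
Δ = 2!·8!·2!/13! = 1/38610
Racah Σ t=0..2: t=0:+1/2880 t=1:−1/576 t=2:+1/2880 = -1/960
⇒ 3j(5 2 5; 0 0 0)² = 10/429, sgn +1
Racah Σ t=2..2: t=2:+1/161280 = 1/161280
⇒ 3j(5 2 5; 3 2 -5)² = 1/143, sgn +1
4πI² = N·(3j₀)²·(3jₘ)² = 50/507
I = +1·√(0.0986193/4π) = 0.08858824

0.088588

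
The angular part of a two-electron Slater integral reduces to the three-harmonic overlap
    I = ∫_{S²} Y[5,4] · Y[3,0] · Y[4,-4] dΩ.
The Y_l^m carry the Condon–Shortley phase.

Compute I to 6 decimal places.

-0.207724

m-sum 0 ✓  L=12 even ✓  2≤4≤8 ✓
Π(2lᵢ+1) = 11×7×9 = 693
triangle coeff Δ(5,3,4) = 1/180180
Σ_t [1,3]: t=1:−1/576 t=2:+1/144 t=3:−1/576 = 1/288
(3j)²=20/1001 [(5 3 4; 0 0 0)], sign=+1
Σ_t [1,1]: t=1:−1/8640 = -1/8640
(3j)²=28/715 [(5 3 4; 4 0 -4)], sign=-1
⇒ 4πI² = 1008/1859
I = (-1)√(1008/1859/(4π)) = -0.20772350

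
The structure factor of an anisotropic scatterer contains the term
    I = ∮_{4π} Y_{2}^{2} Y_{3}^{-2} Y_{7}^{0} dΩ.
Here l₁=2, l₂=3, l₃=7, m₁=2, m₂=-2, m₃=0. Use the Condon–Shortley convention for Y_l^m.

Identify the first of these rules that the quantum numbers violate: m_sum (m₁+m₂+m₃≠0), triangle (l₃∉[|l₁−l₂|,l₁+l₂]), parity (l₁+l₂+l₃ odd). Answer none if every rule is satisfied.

Σmᵢ = 0  ✓
l₃∈[|l₁−l₂|,l₁+l₂]=[1,5], have l₃=7  ✗
Σlᵢ = 12 ⇒ even

triangle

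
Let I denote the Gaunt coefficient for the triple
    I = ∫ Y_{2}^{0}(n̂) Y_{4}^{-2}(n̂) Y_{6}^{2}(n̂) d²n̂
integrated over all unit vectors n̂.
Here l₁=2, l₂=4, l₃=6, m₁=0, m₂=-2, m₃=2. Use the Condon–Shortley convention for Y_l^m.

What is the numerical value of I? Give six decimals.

Rules hold: Σm=0, L=12 even, 2≤6≤6.
N = 5·9·13 = 585
Δ = 0!·4!·8!/13! = 1/6435
Racah Σ t=0..0: t=0:+1/2304 = 1/2304
⇒ 3j(2 4 6; 0 0 0)² = 5/143, sgn +1
Racah Σ t=0..0: t=0:+1/5760 = 1/5760
⇒ 3j(2 4 6; 0 -2 2)² = 56/2145, sgn +1
4πI² = N·(3j₀)²·(3jₘ)² = 840/1573
I = +1·√(0.534011/4π) = 0.20614383

0.206144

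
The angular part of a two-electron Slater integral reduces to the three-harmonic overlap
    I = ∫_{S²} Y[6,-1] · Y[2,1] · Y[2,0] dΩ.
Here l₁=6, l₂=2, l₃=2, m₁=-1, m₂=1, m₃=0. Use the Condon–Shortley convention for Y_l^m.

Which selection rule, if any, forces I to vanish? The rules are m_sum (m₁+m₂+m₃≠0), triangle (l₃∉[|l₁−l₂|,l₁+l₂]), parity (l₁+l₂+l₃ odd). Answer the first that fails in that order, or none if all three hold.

Σmᵢ = 0  ✓
l₃∈[|l₁−l₂|,l₁+l₂]=[4,8], have l₃=2  ✗
Σlᵢ = 10 ⇒ even

triangle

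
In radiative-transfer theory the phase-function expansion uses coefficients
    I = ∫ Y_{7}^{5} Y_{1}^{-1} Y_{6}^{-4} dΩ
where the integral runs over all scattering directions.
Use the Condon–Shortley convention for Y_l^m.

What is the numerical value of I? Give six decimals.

-0.284256

Rules hold: Σm=0, L=14 even, 6≤6≤8.
N = 15·3·13 = 585
Δ = 2!·12!·0!/15! = 1/1365
Racah Σ t=1..1: t=1:−1/518400 = -1/518400
⇒ 3j(7 1 6; 0 0 0)² = 7/195, sgn -1
Racah Σ t=0..0: t=0:+1/14515200 = 1/14515200
⇒ 3j(7 1 6; 5 -1 -4)² = 22/455, sgn +1
4πI² = N·(3j₀)²·(3jₘ)² = 66/65
I = -1·√(1.01538/4π) = -0.28425647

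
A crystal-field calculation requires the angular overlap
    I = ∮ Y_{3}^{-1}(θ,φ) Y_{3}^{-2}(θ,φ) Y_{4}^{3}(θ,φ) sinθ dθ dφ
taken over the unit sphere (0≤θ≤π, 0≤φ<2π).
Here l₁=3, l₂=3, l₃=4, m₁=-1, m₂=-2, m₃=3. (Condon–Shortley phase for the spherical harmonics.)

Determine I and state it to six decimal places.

-0.095955

Checks pass: Σm=0; 10 even; l₃=4∈[0,6].
(2·3+1)(2·3+1)(2·4+1) = 441
Δ: 2! 4! 4! / 11! → 1/34650
sum: t=0:+1/72 t=1:−1/16 t=2:+1/72 = -5/144
3j²(3 3 4; 0 0 0) = Δ·Π!·Σ² = 2/77  (sign -1)
sum: t=0:+1/288 t=1:−1/144 = -1/288
3j²(3 3 4; -1 -2 3) = Δ·Π!·Σ² = 1/99  (sign +1)
combine: 4πI² = 441·2/77·1/99 = 14/121
take √, sign -1: I = -0.09595473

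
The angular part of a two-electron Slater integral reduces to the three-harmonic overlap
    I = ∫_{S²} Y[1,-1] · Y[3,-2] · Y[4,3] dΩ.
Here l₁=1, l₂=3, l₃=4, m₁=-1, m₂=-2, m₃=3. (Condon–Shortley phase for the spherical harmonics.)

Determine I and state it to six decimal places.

-0.282095

Rules hold: Σm=0, L=8 even, 2≤4≤4.
N = 3·7·9 = 189
Δ = 0!·2!·6!/9! = 1/252
Racah Σ t=0..0: t=0:+1/36 = 1/36
⇒ 3j(1 3 4; 0 0 0)² = 4/63, sgn +1
Racah Σ t=0..0: t=0:+1/240 = 1/240
⇒ 3j(1 3 4; -1 -2 3)² = 1/12, sgn -1
4πI² = N·(3j₀)²·(3jₘ)² = 1/1
I = -1·√(1/4π) = -0.28209479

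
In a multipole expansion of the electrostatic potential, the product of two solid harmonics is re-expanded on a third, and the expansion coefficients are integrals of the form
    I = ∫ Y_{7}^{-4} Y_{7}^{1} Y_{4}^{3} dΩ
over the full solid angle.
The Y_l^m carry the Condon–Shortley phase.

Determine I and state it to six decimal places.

-0.140104

Checks pass: Σm=0; 18 even; l₃=4∈[0,14].
(2·7+1)(2·7+1)(2·4+1) = 2025
Δ: 10! 4! 4! / 19! → 1/58198140
sum: t=3:−1/17418240 t=4:+1/622080 t=5:−1/230400 t=6:+1/622080 t=7:−1/17418240 = -1/806400
3j²(7 7 4; 0 0 0) = Δ·Π!·Σ² = 2268/230945  (sign -1)
sum: t=7:−1/4354560 t=8:+1/11612160 = -1/6967296
3j²(7 7 4; -4 1 3) = Δ·Π!·Σ² = 625/50388  (sign +1)
combine: 4πI² = 2025·2268/230945·625/50388 = 47840625/193947611
take √, sign -1: I = -0.14010424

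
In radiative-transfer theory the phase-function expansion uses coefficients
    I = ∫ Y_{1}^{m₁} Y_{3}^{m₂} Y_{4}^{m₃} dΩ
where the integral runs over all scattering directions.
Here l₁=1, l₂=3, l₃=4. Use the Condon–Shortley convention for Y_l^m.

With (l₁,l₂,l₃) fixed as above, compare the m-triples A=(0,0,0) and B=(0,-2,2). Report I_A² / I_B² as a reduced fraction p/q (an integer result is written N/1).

4/3

Same 1,3,4: normalisation and zero-m 3j drop out of the ratio.
A: Δ: 0! 2! 6! / 9! → 1/252; sum: t=0:+1/36 = 1/36; 3j²(1 3 4; 0 0 0) = Δ·Π!·Σ² = 4/63  (sign +1)
B: Δ: 0! 2! 6! / 9! → 1/252; sum: t=0:+1/120 = 1/120; 3j²(1 3 4; 0 -2 2) = Δ·Π!·Σ² = 1/21  (sign +1)
I_A²/I_B² = (4/63)/(1/21) = 4/3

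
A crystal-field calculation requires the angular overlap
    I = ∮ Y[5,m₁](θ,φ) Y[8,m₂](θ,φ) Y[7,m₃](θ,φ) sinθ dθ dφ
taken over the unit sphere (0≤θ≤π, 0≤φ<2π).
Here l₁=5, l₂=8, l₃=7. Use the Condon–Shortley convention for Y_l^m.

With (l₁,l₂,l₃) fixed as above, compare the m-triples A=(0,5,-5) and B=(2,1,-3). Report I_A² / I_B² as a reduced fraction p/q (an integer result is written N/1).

Same 5,8,7: normalisation and zero-m 3j drop out of the ratio.
A: Δ: 6! 4! 10! / 21! → 1/814773960; sum: t=3:−1/522547200 t=4:+1/104509440 t=5:−1/232243200 = 1/298598400; 3j²(5 8 7; 0 5 -5) = Δ·Π!·Σ² = 55/7752  (sign +1)
B: Δ: 6! 4! 10! / 21! → 1/814773960; sum: t=0:+1/1567641600 t=1:−1/38707200 t=2:+1/8709120 t=3:−1/14929920 = 71/3135283200; 3j²(5 8 7; 2 1 -3) = Δ·Π!·Σ² = 5041/1662804  (sign +1)
I_A²/I_B² = (55/7752)/(5041/1662804) = 23595/10082

23595/10082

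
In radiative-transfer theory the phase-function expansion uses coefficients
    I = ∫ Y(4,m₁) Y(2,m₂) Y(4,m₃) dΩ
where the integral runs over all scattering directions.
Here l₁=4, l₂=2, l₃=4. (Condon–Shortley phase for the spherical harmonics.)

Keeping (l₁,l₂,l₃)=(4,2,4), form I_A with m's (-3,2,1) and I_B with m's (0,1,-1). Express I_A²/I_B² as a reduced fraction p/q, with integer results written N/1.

63/5

l's match ⇒ only the (l;m) 3-j factors differ between A and B.
A: triangle coeff Δ(4,2,4) = 1/13860; Σ_t [2,2]: t=2:+1/480 = 1/480; (3j)²=3/110 [(4 2 4; -3 2 1)], sign=-1
B: triangle coeff Δ(4,2,4) = 1/13860; Σ_t [1,2]: t=1:−1/72 t=2:+1/96 = -1/288; (3j)²=1/462 [(4 2 4; 0 1 -1)], sign=+1
I_A²/I_B² = (3/110)/(1/462) = 63/5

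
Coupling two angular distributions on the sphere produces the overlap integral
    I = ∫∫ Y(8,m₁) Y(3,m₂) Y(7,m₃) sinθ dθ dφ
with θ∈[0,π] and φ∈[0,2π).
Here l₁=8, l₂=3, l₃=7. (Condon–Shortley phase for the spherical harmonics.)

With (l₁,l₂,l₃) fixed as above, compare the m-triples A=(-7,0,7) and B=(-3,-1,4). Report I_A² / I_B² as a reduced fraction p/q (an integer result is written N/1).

8281/4489

Same 8,3,7: normalisation and zero-m 3j drop out of the ratio.
A: Δ: 4! 12! 2! / 19! → 1/5290740; sum: t=3:−1/5748019200 = -1/5748019200; 3j²(8 3 7; -7 0 7) = Δ·Π!·Σ² = 91/3876  (sign -1)
B: Δ: 4! 12! 2! / 19! → 1/5290740; sum: t=0:+1/1916006400 t=1:−1/43545600 t=2:+1/17418240 = 67/1916006400; 3j²(8 3 7; -3 -1 4) = Δ·Π!·Σ² = 4489/352716  (sign -1)
I_A²/I_B² = (91/3876)/(4489/352716) = 8281/4489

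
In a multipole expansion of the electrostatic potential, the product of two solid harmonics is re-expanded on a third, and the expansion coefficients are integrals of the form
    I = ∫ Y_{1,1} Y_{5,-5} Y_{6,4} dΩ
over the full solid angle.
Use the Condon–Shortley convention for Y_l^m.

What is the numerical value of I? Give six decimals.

0.040859

Rules hold: Σm=0, L=12 even, 4≤6≤6.
N = 3·11·13 = 429
Δ = 0!·2!·10!/13! = 1/858
Racah Σ t=0..0: t=0:+1/14400 = 1/14400
⇒ 3j(1 5 6; 0 0 0)² = 6/143, sgn +1
Racah Σ t=0..0: t=0:+1/7257600 = 1/7257600
⇒ 3j(1 5 6; 1 -5 4)² = 1/858, sgn +1
4πI² = N·(3j₀)²·(3jₘ)² = 3/143
I = +1·√(0.020979/4π) = 0.04085899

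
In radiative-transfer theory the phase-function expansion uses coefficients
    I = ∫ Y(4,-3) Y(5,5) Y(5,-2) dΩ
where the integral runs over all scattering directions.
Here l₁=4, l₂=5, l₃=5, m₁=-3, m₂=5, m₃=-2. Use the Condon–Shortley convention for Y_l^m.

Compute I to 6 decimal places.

Checks pass: Σm=0; 14 even; l₃=5∈[1,9].
(2·4+1)(2·5+1)(2·5+1) = 1089
Δ: 4! 4! 6! / 15! → 1/3153150
sum: t=0:+1/69120 t=1:−1/1728 t=2:+1/576 t=3:−1/1728 t=4:+1/69120 = 7/11520
3j²(4 5 5; 0 0 0) = Δ·Π!·Σ² = 2/143  (sign -1)
sum: t=4:+1/103680 = 1/103680
3j²(4 5 5; -3 5 -2) = Δ·Π!·Σ² = 7/429  (sign -1)
combine: 4πI² = 1089·2/143·7/429 = 42/169
take √, sign +1: I = 0.14062948

0.140629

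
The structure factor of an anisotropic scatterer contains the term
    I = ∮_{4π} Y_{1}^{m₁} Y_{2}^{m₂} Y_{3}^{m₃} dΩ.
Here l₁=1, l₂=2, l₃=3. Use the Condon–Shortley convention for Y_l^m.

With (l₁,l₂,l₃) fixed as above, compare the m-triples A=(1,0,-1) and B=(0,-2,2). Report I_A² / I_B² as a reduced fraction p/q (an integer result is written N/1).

Same 1,2,3: normalisation and zero-m 3j drop out of the ratio.
A: Δ: 0! 2! 4! / 7! → 1/105; sum: t=0:+1/8 = 1/8; 3j²(1 2 3; 1 0 -1) = Δ·Π!·Σ² = 2/35  (sign +1)
B: Δ: 0! 2! 4! / 7! → 1/105; sum: t=0:+1/24 = 1/24; 3j²(1 2 3; 0 -2 2) = Δ·Π!·Σ² = 1/21  (sign -1)
I_A²/I_B² = (2/35)/(1/21) = 6/5

6/5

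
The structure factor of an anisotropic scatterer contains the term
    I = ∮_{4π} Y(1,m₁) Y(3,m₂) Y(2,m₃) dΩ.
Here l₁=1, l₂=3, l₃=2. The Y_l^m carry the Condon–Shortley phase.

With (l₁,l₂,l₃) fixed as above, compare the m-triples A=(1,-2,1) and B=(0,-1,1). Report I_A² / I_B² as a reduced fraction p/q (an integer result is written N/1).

Shared (l₁,l₂,l₃)=(1,3,2): N and (l;000)² cancel in I_A²/I_B².
A: Δ = 2!·0!·4!/7! = 1/105; Racah Σ t=0..0: t=0:+1/12 = 1/12; ⇒ 3j(1 3 2; 1 -2 1)² = 2/21, sgn -1
B: Δ = 2!·0!·4!/7! = 1/105; Racah Σ t=1..1: t=1:−1/6 = -1/6; ⇒ 3j(1 3 2; 0 -1 1)² = 8/105, sgn +1
I_A²/I_B² = (2/21)/(8/105) = 5/4

5/4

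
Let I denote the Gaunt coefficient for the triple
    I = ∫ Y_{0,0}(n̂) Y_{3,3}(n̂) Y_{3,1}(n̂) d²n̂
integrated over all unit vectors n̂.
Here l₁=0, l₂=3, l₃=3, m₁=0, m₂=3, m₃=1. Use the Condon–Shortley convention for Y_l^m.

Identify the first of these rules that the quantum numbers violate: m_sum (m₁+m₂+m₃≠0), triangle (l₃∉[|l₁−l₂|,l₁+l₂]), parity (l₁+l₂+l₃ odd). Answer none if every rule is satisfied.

m_sum

Σmᵢ = 4  ✗
l₃∈[|l₁−l₂|,l₁+l₂]=[3,3], have l₃=3
Σlᵢ = 6 ⇒ even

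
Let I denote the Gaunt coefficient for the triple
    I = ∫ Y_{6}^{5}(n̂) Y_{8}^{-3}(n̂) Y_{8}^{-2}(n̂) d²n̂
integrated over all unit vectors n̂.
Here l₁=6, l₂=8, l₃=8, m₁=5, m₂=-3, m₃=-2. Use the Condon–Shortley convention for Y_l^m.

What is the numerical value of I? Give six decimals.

-0.034809

Rules hold: Σm=0, L=22 even, 2≤8≤14.
N = 13·17·17 = 3757
Δ = 6!·6!·10!/23! = 1/13742520792
Racah Σ t=0..6: t=0:+1/41803776000 t=1:−1/435456000 t=2:+1/39813120 t=3:−1/18662400 t=4:+1/39813120 t=5:−1/435456000 t=6:+1/41803776000 = -11/1393459200
⇒ 3j(6 8 8; 0 0 0)² = 600/96577, sgn -1
Racah Σ t=0..1: t=0:+1/1244160000 t=1:−1/1492992000 = 1/7464960000
⇒ 3j(6 8 8; 5 -3 -2)² = 63/96577, sgn +1
4πI² = N·(3j₀)²·(3jₘ)² = 37800/2482597
I = -1·√(0.015226/4π) = -0.03480870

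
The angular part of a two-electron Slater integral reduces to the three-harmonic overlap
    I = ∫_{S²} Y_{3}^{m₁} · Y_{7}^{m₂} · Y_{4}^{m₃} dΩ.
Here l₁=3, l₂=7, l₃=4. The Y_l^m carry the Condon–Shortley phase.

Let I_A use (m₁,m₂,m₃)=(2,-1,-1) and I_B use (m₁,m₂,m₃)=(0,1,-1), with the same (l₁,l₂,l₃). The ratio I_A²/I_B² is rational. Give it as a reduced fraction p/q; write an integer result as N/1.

3/10

Same 3,7,4: normalisation and zero-m 3j drop out of the ratio.
A: Δ: 6! 0! 8! / 15! → 1/45045; sum: t=1:−1/86400 = -1/86400; 3j²(3 7 4; 2 -1 -1) = Δ·Π!·Σ² = 16/2145  (sign +1)
B: Δ: 6! 0! 8! / 15! → 1/45045; sum: t=3:−1/25920 = -1/25920; 3j²(3 7 4; 0 1 -1) = Δ·Π!·Σ² = 32/1287  (sign +1)
I_A²/I_B² = (16/2145)/(32/1287) = 3/10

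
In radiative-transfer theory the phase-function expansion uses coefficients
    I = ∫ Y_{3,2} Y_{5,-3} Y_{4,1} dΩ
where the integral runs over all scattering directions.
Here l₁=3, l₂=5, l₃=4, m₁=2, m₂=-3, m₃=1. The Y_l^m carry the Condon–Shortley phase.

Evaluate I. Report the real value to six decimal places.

-0.035836

Rules hold: Σm=0, L=12 even, 2≤4≤8.
N = 7·11·9 = 693
Δ = 4!·2!·6!/13! = 1/180180
Racah Σ t=1..3: t=1:−1/576 t=2:+1/144 t=3:−1/576 = 1/288
⇒ 3j(3 5 4; 0 0 0)² = 20/1001, sgn +1
Racah Σ t=0..1: t=0:+1/1152 t=1:−1/1440 = 1/5760
⇒ 3j(3 5 4; 2 -3 1)² = 1/858, sgn -1
4πI² = N·(3j₀)²·(3jₘ)² = 30/1859
I = -1·√(0.0161377/4π) = -0.03583571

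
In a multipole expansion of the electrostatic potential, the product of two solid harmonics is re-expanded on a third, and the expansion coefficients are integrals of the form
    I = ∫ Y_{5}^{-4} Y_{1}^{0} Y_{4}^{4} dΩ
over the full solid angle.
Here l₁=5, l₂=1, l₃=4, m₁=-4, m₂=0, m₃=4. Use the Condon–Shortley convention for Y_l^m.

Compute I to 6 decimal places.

Checks pass: Σm=0; 10 even; l₃=4∈[4,6].
(2·5+1)(2·1+1)(2·4+1) = 297
Δ: 2! 8! 0! / 11! → 1/495
sum: t=1:−1/576 = -1/576
3j²(5 1 4; 0 0 0) = Δ·Π!·Σ² = 5/99  (sign -1)
sum: t=1:−1/40320 = -1/40320
3j²(5 1 4; -4 0 4) = Δ·Π!·Σ² = 1/55  (sign -1)
combine: 4πI² = 297·5/99·1/55 = 3/11
take √, sign +1: I = 0.14731920

0.147319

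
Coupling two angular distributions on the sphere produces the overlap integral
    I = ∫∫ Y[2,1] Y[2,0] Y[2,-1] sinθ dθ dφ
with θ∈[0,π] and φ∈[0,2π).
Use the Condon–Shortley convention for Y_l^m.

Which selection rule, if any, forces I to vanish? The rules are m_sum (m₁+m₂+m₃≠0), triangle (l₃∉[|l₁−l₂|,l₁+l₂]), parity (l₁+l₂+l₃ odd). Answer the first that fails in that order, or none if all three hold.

m₁+m₂+m₃ = 1 + 0 − 1 = 0  ✓
triangle: |2−2|=0 ≤ l₃=2 ≤ 2+2=4  ✓
parity: l₁+l₂+l₃ = 6 is even  ✓

none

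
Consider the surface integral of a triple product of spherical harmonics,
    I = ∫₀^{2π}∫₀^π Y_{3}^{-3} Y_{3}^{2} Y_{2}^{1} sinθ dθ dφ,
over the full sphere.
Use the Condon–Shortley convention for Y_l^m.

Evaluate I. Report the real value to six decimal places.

m-sum 0 ✓  L=8 even ✓  0≤2≤6 ✓
Π(2lᵢ+1) = 7×7×5 = 245
triangle coeff Δ(3,3,2) = 1/3780
Σ_t [1,3]: t=1:−1/24 t=2:+1/4 t=3:−1/24 = 1/6
(3j)²=4/105 [(3 3 2; 0 0 0)], sign=+1
Σ_t [4,4]: t=4:+1/48 = 1/48
(3j)²=5/84 [(3 3 2; -3 2 1)], sign=-1
⇒ 4πI² = 5/9
I = (-1)√(5/9/(4π)) = -0.21026104

-0.210261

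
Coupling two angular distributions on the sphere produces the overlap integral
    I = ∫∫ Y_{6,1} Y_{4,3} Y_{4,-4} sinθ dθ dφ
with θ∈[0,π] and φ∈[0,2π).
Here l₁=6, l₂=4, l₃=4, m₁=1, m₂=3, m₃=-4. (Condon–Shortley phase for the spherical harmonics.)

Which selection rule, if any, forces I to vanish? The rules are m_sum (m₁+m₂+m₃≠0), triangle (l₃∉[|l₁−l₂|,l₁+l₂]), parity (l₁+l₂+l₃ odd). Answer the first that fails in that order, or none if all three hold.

none

azimuthal sum: 1 + 3 − 4 = 0  ✓
2 ≤ 4 ≤ 10 (triangle on l)  ✓
L = 6 + 4 + 4 = 14 (even)  ✓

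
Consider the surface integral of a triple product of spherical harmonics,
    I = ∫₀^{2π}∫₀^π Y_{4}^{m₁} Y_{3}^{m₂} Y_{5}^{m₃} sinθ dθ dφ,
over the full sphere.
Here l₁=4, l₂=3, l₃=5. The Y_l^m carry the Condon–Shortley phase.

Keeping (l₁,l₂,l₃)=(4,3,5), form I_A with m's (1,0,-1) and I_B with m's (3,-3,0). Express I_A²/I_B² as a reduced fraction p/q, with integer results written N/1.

722/525

l's match ⇒ only the (l;m) 3-j factors differ between A and B.
A: triangle coeff Δ(4,3,5) = 1/180180; Σ_t [0,2]: t=0:+1/432 t=1:−1/192 t=2:+1/1440 = -19/8640; (3j)²=361/30030 [(4 3 5; 1 0 -1)], sign=-1
B: triangle coeff Δ(4,3,5) = 1/180180; Σ_t [0,0]: t=0:+1/5760 = 1/5760; (3j)²=5/572 [(4 3 5; 3 -3 0)], sign=-1
I_A²/I_B² = (361/30030)/(5/572) = 722/525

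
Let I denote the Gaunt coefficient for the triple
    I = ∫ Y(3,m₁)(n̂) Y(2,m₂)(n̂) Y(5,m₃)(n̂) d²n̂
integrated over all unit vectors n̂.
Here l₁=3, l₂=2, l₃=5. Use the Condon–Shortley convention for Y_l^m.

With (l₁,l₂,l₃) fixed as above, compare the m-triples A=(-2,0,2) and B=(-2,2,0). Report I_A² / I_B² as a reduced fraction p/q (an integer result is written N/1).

63/5

Shared (l₁,l₂,l₃)=(3,2,5): N and (l;000)² cancel in I_A²/I_B².
A: Δ = 0!·6!·4!/11! = 1/2310; Racah Σ t=0..0: t=0:+1/480 = 1/480; ⇒ 3j(3 2 5; -2 0 2)² = 3/110, sgn -1
B: Δ = 0!·6!·4!/11! = 1/2310; Racah Σ t=0..0: t=0:+1/2880 = 1/2880; ⇒ 3j(3 2 5; -2 2 0)² = 1/462, sgn -1
I_A²/I_B² = (3/110)/(1/462) = 63/5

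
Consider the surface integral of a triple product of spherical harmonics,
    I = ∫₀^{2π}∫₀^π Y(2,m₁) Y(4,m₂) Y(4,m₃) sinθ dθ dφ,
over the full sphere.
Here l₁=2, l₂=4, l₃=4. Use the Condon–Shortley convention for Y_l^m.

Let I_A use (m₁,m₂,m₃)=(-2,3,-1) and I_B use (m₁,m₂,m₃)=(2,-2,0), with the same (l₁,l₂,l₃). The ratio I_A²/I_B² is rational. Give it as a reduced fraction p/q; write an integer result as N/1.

7/10

l's match ⇒ only the (l;m) 3-j factors differ between A and B.
A: triangle coeff Δ(2,4,4) = 1/13860; Σ_t [2,2]: t=2:+1/480 = 1/480; (3j)²=3/110 [(2 4 4; -2 3 -1)], sign=-1
B: triangle coeff Δ(2,4,4) = 1/13860; Σ_t [0,0]: t=0:+1/192 = 1/192; (3j)²=3/77 [(2 4 4; 2 -2 0)], sign=+1
I_A²/I_B² = (3/110)/(3/77) = 7/10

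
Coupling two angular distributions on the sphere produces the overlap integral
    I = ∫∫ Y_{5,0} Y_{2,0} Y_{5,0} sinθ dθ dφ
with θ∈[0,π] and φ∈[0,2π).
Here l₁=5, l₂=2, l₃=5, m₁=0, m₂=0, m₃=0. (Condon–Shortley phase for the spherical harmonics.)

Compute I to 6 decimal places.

0.161739

Checks pass: Σm=0; 12 even; l₃=5∈[3,7].
(2·5+1)(2·2+1)(2·5+1) = 605
Δ: 2! 8! 2! / 13! → 1/38610
sum: t=0:+1/2880 t=1:−1/576 t=2:+1/2880 = -1/960
3j²(5 2 5; 0 0 0) = Δ·Π!·Σ² = 10/429  (sign +1)
(m-triple is (0,0,0) — same symbol as above.)
combine: 4πI² = 605·10/429·10/429 = 500/1521
take √, sign +1: I = 0.16173926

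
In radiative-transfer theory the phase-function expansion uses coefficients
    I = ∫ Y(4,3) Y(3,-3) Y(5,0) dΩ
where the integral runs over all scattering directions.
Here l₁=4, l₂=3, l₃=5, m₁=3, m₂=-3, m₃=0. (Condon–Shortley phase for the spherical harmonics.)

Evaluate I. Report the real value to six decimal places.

Rules hold: Σm=0, L=12 even, 1≤5≤7.
N = 9·7·11 = 693
Δ = 2!·6!·4!/13! = 1/180180
Racah Σ t=0..2: t=0:+1/576 t=1:−1/144 t=2:+1/576 = -1/288
⇒ 3j(4 3 5; 0 0 0)² = 20/1001, sgn +1
Racah Σ t=0..0: t=0:+1/5760 = 1/5760
⇒ 3j(4 3 5; 3 -3 0)² = 5/572, sgn -1
4πI² = N·(3j₀)²·(3jₘ)² = 225/1859
I = -1·√(0.121033/4π) = -0.09814013

-0.098140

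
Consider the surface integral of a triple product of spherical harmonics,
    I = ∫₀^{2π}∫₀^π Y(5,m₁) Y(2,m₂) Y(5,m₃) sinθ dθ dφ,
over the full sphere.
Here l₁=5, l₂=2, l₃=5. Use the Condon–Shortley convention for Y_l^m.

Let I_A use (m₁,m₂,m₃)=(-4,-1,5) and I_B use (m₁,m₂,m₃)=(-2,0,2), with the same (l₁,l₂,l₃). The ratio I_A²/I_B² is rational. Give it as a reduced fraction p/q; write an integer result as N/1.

l's match ⇒ only the (l;m) 3-j factors differ between A and B.
A: triangle coeff Δ(5,2,5) = 1/38610; Σ_t [1,1]: t=1:−1/80640 = -1/80640; (3j)²=9/286 [(5 2 5; -4 -1 5)], sign=-1
B: triangle coeff Δ(5,2,5) = 1/38610; Σ_t [0,2]: t=0:+1/20160 t=1:−1/1440 t=2:+1/2880 = -1/3360; (3j)²=6/715 [(5 2 5; -2 0 2)], sign=+1
I_A²/I_B² = (9/286)/(6/715) = 15/4

15/4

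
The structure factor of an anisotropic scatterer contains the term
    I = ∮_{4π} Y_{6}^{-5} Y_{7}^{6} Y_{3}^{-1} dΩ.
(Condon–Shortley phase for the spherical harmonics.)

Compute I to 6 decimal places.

Checks pass: Σm=0; 16 even; l₃=3∈[1,13].
(2·6+1)(2·7+1)(2·3+1) = 1365
Δ: 10! 2! 4! / 17! → 1/2042040
sum: t=4:+1/207360 t=5:−1/57600 t=6:+1/207360 = -1/129600
3j²(6 7 3; 0 0 0) = Δ·Π!·Σ² = 168/12155  (sign +1)
sum: t=9:−1/17418240 t=10:+1/21772800 = -1/87091200
3j²(6 7 3; -5 6 -1) = Δ·Π!·Σ² = 11/14280  (sign -1)
combine: 4πI² = 1365·168/12155·11/14280 = 21/1445
take √, sign -1: I = -0.03400719

-0.034007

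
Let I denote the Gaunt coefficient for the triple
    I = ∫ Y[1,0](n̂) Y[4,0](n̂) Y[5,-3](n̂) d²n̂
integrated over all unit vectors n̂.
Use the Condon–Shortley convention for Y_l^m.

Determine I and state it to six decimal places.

0.000000

0 + 0 − 3 = -3 ≠ 0: azimuthal integral kills it; I = 0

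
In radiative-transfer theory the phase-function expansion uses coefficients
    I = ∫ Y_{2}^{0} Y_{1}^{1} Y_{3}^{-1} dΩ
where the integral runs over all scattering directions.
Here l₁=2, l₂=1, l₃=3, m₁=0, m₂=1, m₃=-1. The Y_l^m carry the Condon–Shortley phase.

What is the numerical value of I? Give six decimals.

Checks pass: Σm=0; 6 even; l₃=3∈[1,3].
(2·2+1)(2·1+1)(2·3+1) = 105
Δ: 0! 4! 2! / 7! → 1/105
sum: t=0:+1/4 = 1/4
3j²(2 1 3; 0 0 0) = Δ·Π!·Σ² = 3/35  (sign -1)
sum: t=0:+1/8 = 1/8
3j²(2 1 3; 0 1 -1) = Δ·Π!·Σ² = 2/35  (sign +1)
combine: 4πI² = 105·3/35·2/35 = 18/35
take √, sign -1: I = -0.20230066

-0.202301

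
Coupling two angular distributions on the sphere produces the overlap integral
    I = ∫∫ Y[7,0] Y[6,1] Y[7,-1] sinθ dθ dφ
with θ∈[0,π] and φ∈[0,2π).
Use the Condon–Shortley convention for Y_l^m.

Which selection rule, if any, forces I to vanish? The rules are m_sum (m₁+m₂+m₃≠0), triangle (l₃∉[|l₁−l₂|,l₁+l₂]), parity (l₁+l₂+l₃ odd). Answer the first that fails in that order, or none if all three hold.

none

azimuthal sum: 0 + 1 − 1 = 0  ✓
1 ≤ 7 ≤ 13 (triangle on l)  ✓
L = 7 + 6 + 7 = 20 (even)  ✓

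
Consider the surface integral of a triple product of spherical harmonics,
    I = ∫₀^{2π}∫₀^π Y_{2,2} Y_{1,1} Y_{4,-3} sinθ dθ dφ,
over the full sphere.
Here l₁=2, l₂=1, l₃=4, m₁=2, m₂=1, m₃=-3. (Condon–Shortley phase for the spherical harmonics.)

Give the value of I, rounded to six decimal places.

0.000000

l₃=4 ∉ [1,3] — triangle fails ⇒ I = 0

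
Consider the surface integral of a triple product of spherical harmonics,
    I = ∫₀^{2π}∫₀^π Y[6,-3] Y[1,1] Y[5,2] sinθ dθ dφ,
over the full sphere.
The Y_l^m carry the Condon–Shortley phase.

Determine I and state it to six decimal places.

-0.245154

m-sum 0 ✓  L=12 even ✓  5≤5≤7 ✓
Π(2lᵢ+1) = 13×3×11 = 429
triangle coeff Δ(6,1,5) = 1/858
Σ_t [1,1]: t=1:−1/14400 = -1/14400
(3j)²=6/143 [(6 1 5; 0 0 0)], sign=+1
Σ_t [2,2]: t=2:+1/60480 = 1/60480
(3j)²=6/143 [(6 1 5; -3 1 2)], sign=-1
⇒ 4πI² = 108/143
I = (-1)√(108/143/(4π)) = -0.24515397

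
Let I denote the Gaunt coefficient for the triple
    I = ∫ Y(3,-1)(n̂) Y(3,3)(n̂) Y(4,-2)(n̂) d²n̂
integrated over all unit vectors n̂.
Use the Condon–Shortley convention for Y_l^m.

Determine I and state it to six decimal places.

-0.188451

Checks pass: Σm=0; 10 even; l₃=4∈[0,6].
(2·3+1)(2·3+1)(2·4+1) = 441
Δ: 2! 4! 4! / 11! → 1/34650
sum: t=0:+1/72 t=1:−1/16 t=2:+1/72 = -5/144
3j²(3 3 4; 0 0 0) = Δ·Π!·Σ² = 2/77  (sign -1)
sum: t=2:+1/192 = 1/192
3j²(3 3 4; -1 3 -2) = Δ·Π!·Σ² = 3/77  (sign +1)
combine: 4πI² = 441·2/77·3/77 = 54/121
take √, sign -1: I = -0.18845135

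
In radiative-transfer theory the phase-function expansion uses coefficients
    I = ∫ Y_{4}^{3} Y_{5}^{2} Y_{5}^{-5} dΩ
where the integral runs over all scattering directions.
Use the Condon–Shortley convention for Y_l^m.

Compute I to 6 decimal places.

0.140629

Rules hold: Σm=0, L=14 even, 1≤5≤9.
N = 9·11·11 = 1089
Δ = 4!·4!·6!/15! = 1/3153150
Racah Σ t=0..4: t=0:+1/69120 t=1:−1/1728 t=2:+1/576 t=3:−1/1728 t=4:+1/69120 = 7/11520
⇒ 3j(4 5 5; 0 0 0)² = 2/143, sgn -1
Racah Σ t=1..1: t=1:−1/103680 = -1/103680
⇒ 3j(4 5 5; 3 2 -5)² = 7/429, sgn -1
4πI² = N·(3j₀)²·(3jₘ)² = 42/169
I = +1·√(0.248521/4π) = 0.14062948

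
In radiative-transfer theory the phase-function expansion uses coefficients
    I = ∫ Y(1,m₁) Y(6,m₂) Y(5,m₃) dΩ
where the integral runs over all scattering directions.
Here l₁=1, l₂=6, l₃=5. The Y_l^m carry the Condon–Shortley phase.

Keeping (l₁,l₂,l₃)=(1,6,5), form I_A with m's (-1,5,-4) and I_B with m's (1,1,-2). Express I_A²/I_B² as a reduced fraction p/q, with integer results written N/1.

Shared (l₁,l₂,l₃)=(1,6,5): N and (l;000)² cancel in I_A²/I_B².
A: Δ = 2!·0!·10!/13! = 1/858; Racah Σ t=2..2: t=2:+1/725760 = 1/725760; ⇒ 3j(1 6 5; -1 5 -4)² = 5/78, sgn -1
B: Δ = 2!·0!·10!/13! = 1/858; Racah Σ t=0..0: t=0:+1/60480 = 1/60480; ⇒ 3j(1 6 5; 1 1 -2)² = 5/429, sgn -1
I_A²/I_B² = (5/78)/(5/429) = 11/2

11/2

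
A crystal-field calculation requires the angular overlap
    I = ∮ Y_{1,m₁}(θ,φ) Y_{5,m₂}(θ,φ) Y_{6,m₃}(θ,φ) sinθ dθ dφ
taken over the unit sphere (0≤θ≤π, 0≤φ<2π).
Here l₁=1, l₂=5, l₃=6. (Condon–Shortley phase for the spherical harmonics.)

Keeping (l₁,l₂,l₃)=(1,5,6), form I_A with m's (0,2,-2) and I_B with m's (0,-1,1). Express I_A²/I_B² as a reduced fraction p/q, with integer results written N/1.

32/35

Shared (l₁,l₂,l₃)=(1,5,6): N and (l;000)² cancel in I_A²/I_B².
A: Δ = 0!·2!·10!/13! = 1/858; Racah Σ t=0..0: t=0:+1/30240 = 1/30240; ⇒ 3j(1 5 6; 0 2 -2)² = 16/429, sgn +1
B: Δ = 0!·2!·10!/13! = 1/858; Racah Σ t=0..0: t=0:+1/17280 = 1/17280; ⇒ 3j(1 5 6; 0 -1 1)² = 35/858, sgn -1
I_A²/I_B² = (16/429)/(35/858) = 32/35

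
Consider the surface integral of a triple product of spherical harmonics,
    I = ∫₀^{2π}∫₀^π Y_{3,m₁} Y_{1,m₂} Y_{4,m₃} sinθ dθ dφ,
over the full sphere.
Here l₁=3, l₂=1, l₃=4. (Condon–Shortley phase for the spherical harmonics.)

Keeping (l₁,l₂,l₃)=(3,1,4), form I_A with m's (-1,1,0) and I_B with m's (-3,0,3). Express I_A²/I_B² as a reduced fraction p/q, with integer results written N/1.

Same 3,1,4: normalisation and zero-m 3j drop out of the ratio.
A: Δ: 0! 6! 2! / 9! → 1/252; sum: t=0:+1/96 = 1/96; 3j²(3 1 4; -1 1 0) = Δ·Π!·Σ² = 1/42  (sign +1)
B: Δ: 0! 6! 2! / 9! → 1/252; sum: t=0:+1/720 = 1/720; 3j²(3 1 4; -3 0 3) = Δ·Π!·Σ² = 1/36  (sign -1)
I_A²/I_B² = (1/42)/(1/36) = 6/7

6/7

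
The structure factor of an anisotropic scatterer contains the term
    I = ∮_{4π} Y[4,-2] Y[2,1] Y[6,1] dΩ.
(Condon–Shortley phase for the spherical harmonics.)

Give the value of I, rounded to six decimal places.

-0.133065

m-sum 0 ✓  L=12 even ✓  2≤6≤6 ✓
Π(2lᵢ+1) = 9×5×13 = 585
triangle coeff Δ(4,2,6) = 1/6435
Σ_t [0,0]: t=0:+1/2304 = 1/2304
(3j)²=5/143 [(4 2 6; 0 0 0)], sign=+1
Σ_t [0,0]: t=0:+1/8640 = 1/8640
(3j)²=14/1287 [(4 2 6; -2 1 1)], sign=-1
⇒ 4πI² = 350/1573
I = (-1)√(350/1573/(4π)) = -0.13306527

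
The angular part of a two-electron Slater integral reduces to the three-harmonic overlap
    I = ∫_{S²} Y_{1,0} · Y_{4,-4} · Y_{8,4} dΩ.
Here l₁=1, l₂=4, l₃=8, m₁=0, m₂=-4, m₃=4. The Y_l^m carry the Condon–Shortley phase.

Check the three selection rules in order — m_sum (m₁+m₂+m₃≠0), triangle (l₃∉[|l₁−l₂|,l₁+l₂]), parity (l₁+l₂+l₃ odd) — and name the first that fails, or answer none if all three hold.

Σmᵢ = 0  ✓
l₃∈[|l₁−l₂|,l₁+l₂]=[3,5], have l₃=8  ✗
Σlᵢ = 13 ⇒ odd

triangle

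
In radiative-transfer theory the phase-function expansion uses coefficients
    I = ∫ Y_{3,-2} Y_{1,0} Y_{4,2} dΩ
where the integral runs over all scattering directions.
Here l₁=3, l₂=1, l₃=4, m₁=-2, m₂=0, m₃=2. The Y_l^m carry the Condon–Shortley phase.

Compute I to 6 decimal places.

0.213244

m-sum 0 ✓  L=8 even ✓  2≤4≤4 ✓
Π(2lᵢ+1) = 7×3×9 = 189
triangle coeff Δ(3,1,4) = 1/252
Σ_t [0,0]: t=0:+1/36 = 1/36
(3j)²=4/63 [(3 1 4; 0 0 0)], sign=+1
Σ_t [0,0]: t=0:+1/120 = 1/120
(3j)²=1/21 [(3 1 4; -2 0 2)], sign=+1
⇒ 4πI² = 4/7
I = (+1)√(4/7/(4π)) = 0.21324362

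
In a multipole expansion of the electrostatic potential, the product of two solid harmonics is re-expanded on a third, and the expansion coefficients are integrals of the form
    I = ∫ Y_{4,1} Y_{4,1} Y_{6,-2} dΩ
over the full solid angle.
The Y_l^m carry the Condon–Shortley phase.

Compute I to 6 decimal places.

Rules hold: Σm=0, L=14 even, 0≤6≤8.
N = 9·9·13 = 1053
Δ = 2!·6!·6!/15! = 1/1261260
Racah Σ t=0..2: t=0:+1/4608 t=1:−1/1296 t=2:+1/4608 = -7/20736
⇒ 3j(4 4 6; 0 0 0)² = 20/1287, sgn -1
Racah Σ t=0..2: t=0:+1/8640 t=1:−1/2304 t=2:+1/8640 = -7/34560
⇒ 3j(4 4 6; 1 1 -2)² = 7/429, sgn -1
4πI² = N·(3j₀)²·(3jₘ)² = 420/1573
I = +1·√(0.267006/4π) = 0.14576570

0.145766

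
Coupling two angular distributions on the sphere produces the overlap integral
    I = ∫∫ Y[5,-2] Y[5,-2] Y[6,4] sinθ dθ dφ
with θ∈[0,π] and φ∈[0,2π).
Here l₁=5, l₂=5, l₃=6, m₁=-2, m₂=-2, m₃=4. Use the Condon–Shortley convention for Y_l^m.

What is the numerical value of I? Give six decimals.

0.137762

m-sum 0 ✓  L=16 even ✓  0≤6≤10 ✓
Π(2lᵢ+1) = 11×11×13 = 1573
triangle coeff Δ(5,5,6) = 1/28588560
Σ_t [0,4]: t=0:+1/345600 t=1:−1/13824 t=2:+1/5184 t=3:−1/13824 t=4:+1/345600 = 7/129600
(3j)²=80/7293 [(5 5 6; 0 0 0)], sign=+1
Σ_t [1,3]: t=1:−1/207360 t=2:+1/57600 t=3:−1/207360 = 1/129600
(3j)²=168/12155 [(5 5 6; -2 -2 4)], sign=+1
⇒ 4πI² = 896/3757
I = (+1)√(896/3757/(4π)) = 0.13776169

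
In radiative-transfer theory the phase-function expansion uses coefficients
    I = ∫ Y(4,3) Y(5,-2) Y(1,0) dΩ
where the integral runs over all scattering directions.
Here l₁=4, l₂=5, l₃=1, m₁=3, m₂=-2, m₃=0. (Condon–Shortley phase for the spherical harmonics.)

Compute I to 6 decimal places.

0.000000

Σmᵢ = 1 ≠ 0, so the φ-integral vanishes; I = 0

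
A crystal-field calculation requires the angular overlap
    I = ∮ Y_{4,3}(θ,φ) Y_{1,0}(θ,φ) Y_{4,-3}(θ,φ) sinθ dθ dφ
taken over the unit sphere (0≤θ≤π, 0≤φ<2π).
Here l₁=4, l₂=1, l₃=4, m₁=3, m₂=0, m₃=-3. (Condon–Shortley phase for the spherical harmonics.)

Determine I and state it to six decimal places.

0.000000

Σlᵢ=9 odd — θ-integrand is odd under cosθ→−cosθ; I=0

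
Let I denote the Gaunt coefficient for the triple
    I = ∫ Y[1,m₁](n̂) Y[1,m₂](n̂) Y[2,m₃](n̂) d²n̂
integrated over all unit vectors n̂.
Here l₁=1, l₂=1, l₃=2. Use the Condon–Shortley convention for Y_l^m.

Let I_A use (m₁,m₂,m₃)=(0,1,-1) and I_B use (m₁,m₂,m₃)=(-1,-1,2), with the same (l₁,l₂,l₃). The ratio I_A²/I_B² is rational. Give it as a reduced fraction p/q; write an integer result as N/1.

1/2

Shared (l₁,l₂,l₃)=(1,1,2): N and (l;000)² cancel in I_A²/I_B².
A: Δ = 0!·2!·2!/5! = 1/30; Racah Σ t=0..0: t=0:+1/2 = 1/2; ⇒ 3j(1 1 2; 0 1 -1)² = 1/10, sgn -1
B: Δ = 0!·2!·2!/5! = 1/30; Racah Σ t=0..0: t=0:+1/4 = 1/4; ⇒ 3j(1 1 2; -1 -1 2)² = 1/5, sgn +1
I_A²/I_B² = (1/10)/(1/5) = 1/2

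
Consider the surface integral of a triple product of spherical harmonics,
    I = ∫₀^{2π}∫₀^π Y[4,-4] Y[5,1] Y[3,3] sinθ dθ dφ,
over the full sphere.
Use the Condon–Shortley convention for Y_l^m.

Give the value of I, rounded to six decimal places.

Rules hold: Σm=0, L=12 even, 1≤3≤9.
N = 9·11·7 = 693
Δ = 6!·2!·4!/13! = 1/180180
Racah Σ t=2..4: t=2:+1/576 t=3:−1/144 t=4:+1/576 = -1/288
⇒ 3j(4 5 3; 0 0 0)² = 20/1001, sgn +1
Racah Σ t=6..6: t=6:+1/34560 = 1/34560
⇒ 3j(4 5 3; -4 1 3)² = 1/429, sgn +1
4πI² = N·(3j₀)²·(3jₘ)² = 60/1859
I = +1·√(0.0322754/4π) = 0.05067935

0.050679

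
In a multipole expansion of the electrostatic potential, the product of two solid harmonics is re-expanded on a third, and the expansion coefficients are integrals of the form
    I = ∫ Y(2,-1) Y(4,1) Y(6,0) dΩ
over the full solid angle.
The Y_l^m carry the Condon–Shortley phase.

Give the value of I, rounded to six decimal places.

m-sum 0 ✓  L=12 even ✓  2≤6≤6 ✓
Π(2lᵢ+1) = 5×9×13 = 585
triangle coeff Δ(2,4,6) = 1/6435
Σ_t [0,0]: t=0:+1/2304 = 1/2304
(3j)²=5/143 [(2 4 6; 0 0 0)], sign=+1
Σ_t [0,0]: t=0:+1/4320 = 1/4320
(3j)²=8/429 [(2 4 6; -1 1 0)], sign=+1
⇒ 4πI² = 600/1573
I = (+1)√(600/1573/(4π)) = 0.17422334

0.174223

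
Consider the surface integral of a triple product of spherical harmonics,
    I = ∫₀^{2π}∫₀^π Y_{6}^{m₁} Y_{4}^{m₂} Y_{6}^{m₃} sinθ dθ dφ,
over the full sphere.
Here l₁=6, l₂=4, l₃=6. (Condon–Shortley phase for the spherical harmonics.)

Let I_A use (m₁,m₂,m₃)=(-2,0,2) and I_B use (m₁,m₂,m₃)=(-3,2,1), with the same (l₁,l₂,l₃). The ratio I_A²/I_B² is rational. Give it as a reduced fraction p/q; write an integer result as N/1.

121/576

l's match ⇒ only the (l;m) 3-j factors differ between A and B.
A: triangle coeff Δ(6,4,6) = 1/15315300; Σ_t [0,4]: t=0:+1/23224320 t=1:−1/181440 t=2:+1/23040 t=3:−1/25920 t=4:+1/331776 = 11/4644864; (3j)²=11/55692 [(6 4 6; -2 0 2)], sign=+1
B: triangle coeff Δ(6,4,6) = 1/15315300; Σ_t [2,4]: t=2:+1/483840 t=3:−1/51840 t=4:+1/69120 = -1/362880; (3j)²=16/17017 [(6 4 6; -3 2 1)], sign=+1
I_A²/I_B² = (11/55692)/(16/17017) = 121/576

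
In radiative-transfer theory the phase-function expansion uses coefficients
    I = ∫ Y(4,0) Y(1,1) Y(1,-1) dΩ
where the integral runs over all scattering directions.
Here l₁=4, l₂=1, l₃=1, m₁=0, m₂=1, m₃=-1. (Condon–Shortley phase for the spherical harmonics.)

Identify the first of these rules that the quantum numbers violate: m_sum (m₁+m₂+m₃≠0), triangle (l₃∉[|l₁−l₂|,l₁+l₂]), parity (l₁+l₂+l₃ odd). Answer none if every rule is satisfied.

triangle

m₁+m₂+m₃ = 0 + 1 − 1 = 0  ✓
triangle: |4−1|=3 ≤ l₃=1 ≤ 4+1=5  ✗
parity: l₁+l₂+l₃ = 6 is even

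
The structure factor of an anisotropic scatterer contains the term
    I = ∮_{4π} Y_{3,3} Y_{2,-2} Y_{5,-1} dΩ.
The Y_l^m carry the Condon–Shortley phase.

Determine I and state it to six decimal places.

-0.023961

Checks pass: Σm=0; 10 even; l₃=5∈[1,5].
(2·3+1)(2·2+1)(2·5+1) = 385
Δ: 0! 6! 4! / 11! → 1/2310
sum: t=0:+1/144 = 1/144
3j²(3 2 5; 0 0 0) = Δ·Π!·Σ² = 10/231  (sign -1)
sum: t=0:+1/17280 = 1/17280
3j²(3 2 5; 3 -2 -1) = Δ·Π!·Σ² = 1/2310  (sign +1)
combine: 4πI² = 385·10/231·1/2310 = 5/693
take √, sign -1: I = -0.02396147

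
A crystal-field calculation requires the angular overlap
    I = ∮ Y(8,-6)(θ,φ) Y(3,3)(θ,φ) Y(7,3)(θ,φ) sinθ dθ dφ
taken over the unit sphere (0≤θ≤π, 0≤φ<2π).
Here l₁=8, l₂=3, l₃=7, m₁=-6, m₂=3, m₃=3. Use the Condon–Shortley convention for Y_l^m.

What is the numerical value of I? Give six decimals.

-0.170387

m-sum 0 ✓  L=18 even ✓  5≤7≤11 ✓
Π(2lᵢ+1) = 17×7×15 = 1785
triangle coeff Δ(8,3,7) = 1/5290740
Σ_t [1,3]: t=1:−1/7257600 t=2:+1/2073600 t=3:−1/7257600 = 1/4838400
(3j)²=252/20995 [(8 3 7; 0 0 0)], sign=-1
Σ_t [4,4]: t=4:+1/348364800 = 1/348364800
(3j)²=11/646 [(8 3 7; -6 3 3)], sign=+1
⇒ 4πI² = 29106/79781
I = (-1)√(29106/79781/(4π)) = -0.17038705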